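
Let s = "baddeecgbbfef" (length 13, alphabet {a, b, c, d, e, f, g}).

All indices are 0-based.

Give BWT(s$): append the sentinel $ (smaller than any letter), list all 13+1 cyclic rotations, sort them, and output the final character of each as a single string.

rank  rotation        last
    0  $baddeecgbbfef  f
    1  addeecgbbfef$b  b
    2  baddeecgbbfef$  $
    3  bbfef$baddeecg  g
    4  bfef$baddeecgb  b
    5  cgbbfef$baddee  e
    6  ddeecgbbfef$ba  a
    7  deecgbbfef$bad  d
    8  ecgbbfef$badde  e
    9  eecgbbfef$badd  d
   10  ef$baddeecgbbf  f
   11  f$baddeecgbbfe  e
   12  fef$baddeecgbb  b
   13  gbbfef$baddeec  c

fb$gbeadedfebc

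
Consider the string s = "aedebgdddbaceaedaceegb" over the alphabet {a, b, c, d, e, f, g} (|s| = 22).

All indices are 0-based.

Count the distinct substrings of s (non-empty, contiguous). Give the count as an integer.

230

rank→(start, suffix):
  0 → (10, 'aceaedaceegb')
  1 → (16, 'aceegb')
  2 → (13, 'aedaceegb')
  3 → (0, 'aedebgdddbaceaedaceegb')
  4 → (21, 'b')
  5 → (9, 'baceaedaceegb')
  6 → (4, 'bgdddbaceaedaceegb')
  7 → (11, 'ceaedaceegb')
  8 → (17, 'ceegb')
  9 → (15, 'daceegb')
  10 → (8, 'dbaceaedaceegb')
  11 → (7, 'ddbaceaedaceegb')
  12 → (6, 'dddbaceaedaceegb')
  13 → (2, 'debgdddbaceaedaceegb')
  14 → (12, 'eaedaceegb')
  15 → (3, 'ebgdddbaceaedaceegb')
  16 → (14, 'edaceegb')
  17 → (1, 'edebgdddbaceaedaceegb')
  18 → (18, 'eegb')
  19 → (19, 'egb')
  20 → (20, 'gb')
  21 → (5, 'gdddbaceaedaceegb')

SA = [10, 16, 13, 0, 21, 9, 4, 11, 17, 15, 8, 7, 6, 2, 12, 3, 14, 1, 18, 19, 20, 5]
rank  pair      lcp
   1  s[10:],s[16:]  3  'ace'
   2  s[16:],s[13:]  1  'a'
   3  s[13:],s[0:]  3  'aed'
   4  s[0:],s[21:]  0  ''
   5  s[21:],s[9:]  1  'b'
   6  s[9:],s[4:]  1  'b'
   7  s[4:],s[11:]  0  ''
   8  s[11:],s[17:]  2  'ce'
   9  s[17:],s[15:]  0  ''
  10  s[15:],s[8:]  1  'd'
  11  s[8:],s[7:]  1  'd'
  12  s[7:],s[6:]  2  'dd'
  13  s[6:],s[2:]  1  'd'
  14  s[2:],s[12:]  0  ''
  15  s[12:],s[3:]  1  'e'
  16  s[3:],s[14:]  1  'e'
  17  s[14:],s[1:]  2  'ed'
  18  s[1:],s[18:]  1  'e'
  19  s[18:],s[19:]  1  'e'
  20  s[19:],s[20:]  0  ''
  21  s[20:],s[5:]  1  'g'

n(n+1)/2 = 22·23/2 = 253
Σ LCP = 0 + 3 + 1 + 3 + 0 + 1 + 1 + 0 + 2 + 0 + 1 + 1 + 2 + 1 + 0 + 1 + 1 + 2 + 1 + 1 + 0 + 1 = 23
distinct = 253 − 23 = 230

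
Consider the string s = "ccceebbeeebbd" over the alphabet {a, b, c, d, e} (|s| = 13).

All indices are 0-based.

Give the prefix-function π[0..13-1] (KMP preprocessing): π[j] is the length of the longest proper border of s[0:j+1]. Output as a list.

π[0] = 0
j=1 s[j]='c': π[1]=1 (border 'c')
j=2 s[j]='c': π[2]=2 (border 'cc')
j=3 s[j]='e': k: 2→1→0; π[3]=0 (border '')
j=4 s[j]='e': π[4]=0 (border '')
j=5 s[j]='b': π[5]=0 (border '')
j=6 s[j]='b': π[6]=0 (border '')
j=7 s[j]='e': π[7]=0 (border '')
j=8 s[j]='e': π[8]=0 (border '')
j=9 s[j]='e': π[9]=0 (border '')
j=10 s[j]='b': π[10]=0 (border '')
j=11 s[j]='b': π[11]=0 (border '')
j=12 s[j]='d': π[12]=0 (border '')

[0, 1, 2, 0, 0, 0, 0, 0, 0, 0, 0, 0, 0]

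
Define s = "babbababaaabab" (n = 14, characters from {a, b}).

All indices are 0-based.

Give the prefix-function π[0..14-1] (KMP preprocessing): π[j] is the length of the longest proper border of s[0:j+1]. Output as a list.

[0, 0, 1, 1, 2, 3, 2, 3, 2, 0, 0, 1, 2, 3]

π[0] = 0
j=1 s[j]='a': π[1]=0 (border '')
j=2 s[j]='b': π[2]=1 (border 'b')
j=3 s[j]='b': k: 1→0; π[3]=1 (border 'b')
j=4 s[j]='a': π[4]=2 (border 'ba')
j=5 s[j]='b': π[5]=3 (border 'bab')
j=6 s[j]='a': k: 3→1; π[6]=2 (border 'ba')
j=7 s[j]='b': π[7]=3 (border 'bab')
j=8 s[j]='a': k: 3→1; π[8]=2 (border 'ba')
j=9 s[j]='a': k: 2→0; π[9]=0 (border '')
j=10 s[j]='a': π[10]=0 (border '')
j=11 s[j]='b': π[11]=1 (border 'b')
j=12 s[j]='a': π[12]=2 (border 'ba')
j=13 s[j]='b': π[13]=3 (border 'bab')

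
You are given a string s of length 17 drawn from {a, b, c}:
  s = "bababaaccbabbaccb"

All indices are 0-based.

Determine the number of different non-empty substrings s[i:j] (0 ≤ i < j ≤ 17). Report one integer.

123

rank | idx | suffix
   0 |   5 | aaccbabbaccb
   1 |   3 | abaaccbabbaccb
   2 |   1 | ababaaccbabbaccb
   3 |  10 | abbaccb
   4 |  13 | accb
   5 |   6 | accbabbaccb
   6 |  16 | b
   7 |   4 | baaccbabbaccb
   8 |   2 | babaaccbabbaccb
   9 |   0 | bababaaccbabbaccb
  10 |   9 | babbaccb
  11 |  12 | baccb
  12 |  11 | bbaccb
  13 |  15 | cb
  14 |   8 | cbabbaccb
  15 |  14 | ccb
  16 |   7 | ccbabbaccb

SA = [5, 3, 1, 10, 13, 6, 16, 4, 2, 0, 9, 12, 11, 15, 8, 14, 7]
rank  pair      lcp
   1  s[5:],s[3:]  1  'a'
   2  s[3:],s[1:]  3  'aba'
   3  s[1:],s[10:]  2  'ab'
   4  s[10:],s[13:]  1  'a'
   5  s[13:],s[6:]  4  'accb'
   6  s[6:],s[16:]  0  ''
   7  s[16:],s[4:]  1  'b'
   8  s[4:],s[2:]  2  'ba'
   9  s[2:],s[0:]  4  'baba'
  10  s[0:],s[9:]  3  'bab'
  11  s[9:],s[12:]  2  'ba'
  12  s[12:],s[11:]  1  'b'
  13  s[11:],s[15:]  0  ''
  14  s[15:],s[8:]  2  'cb'
  15  s[8:],s[14:]  1  'c'
  16  s[14:],s[7:]  3  'ccb'

n(n+1)/2 = 17·18/2 = 153
Σ LCP = 0 + 1 + 3 + 2 + 1 + 4 + 0 + 1 + 2 + 4 + 3 + 2 + 1 + 0 + 2 + 1 + 3 = 30
distinct = 153 − 30 = 123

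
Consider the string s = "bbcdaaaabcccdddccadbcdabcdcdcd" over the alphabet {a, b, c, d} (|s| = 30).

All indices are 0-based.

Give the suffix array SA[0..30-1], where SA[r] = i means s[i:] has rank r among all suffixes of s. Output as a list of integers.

rank | idx | suffix
   0 |   4 | aaaabcccdddccadbcdabcdcdcd
   1 |   5 | aaabcccdddccadbcdabcdcdcd
   2 |   6 | aabcccdddccadbcdabcdcdcd
   3 |   7 | abcccdddccadbcdabcdcdcd
   4 |  22 | abcdcdcd
   5 |  17 | adbcdabcdcdcd
   6 |   0 | bbcdaaaabcccdddccadbcdabcdcdcd
   7 |   8 | bcccdddccadbcdabcdcdcd
   8 |   1 | bcdaaaabcccdddccadbcdabcdcdcd
   9 |  19 | bcdabcdcdcd
  10 |  23 | bcdcdcd
  11 |  16 | cadbcdabcdcdcd
  12 |  15 | ccadbcdabcdcdcd
  13 |   9 | cccdddccadbcdabcdcdcd
  14 |  10 | ccdddccadbcdabcdcdcd
  15 |  28 | cd
  16 |   2 | cdaaaabcccdddccadbcdabcdcdcd
  17 |  20 | cdabcdcdcd
  18 |  26 | cdcd
  19 |  24 | cdcdcd
  20 |  11 | cdddccadbcdabcdcdcd
  21 |  29 | d
  22 |   3 | daaaabcccdddccadbcdabcdcdcd
  23 |  21 | dabcdcdcd
  24 |  18 | dbcdabcdcdcd
  25 |  14 | dccadbcdabcdcdcd
  26 |  27 | dcd
  27 |  25 | dcdcd
  28 |  13 | ddccadbcdabcdcdcd
  29 |  12 | dddccadbcdabcdcdcd

[4, 5, 6, 7, 22, 17, 0, 8, 1, 19, 23, 16, 15, 9, 10, 28, 2, 20, 26, 24, 11, 29, 3, 21, 18, 14, 27, 25, 13, 12]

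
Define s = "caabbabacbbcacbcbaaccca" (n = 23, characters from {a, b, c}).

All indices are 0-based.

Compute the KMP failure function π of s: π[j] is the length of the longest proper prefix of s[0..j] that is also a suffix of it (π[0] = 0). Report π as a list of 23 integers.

[0, 0, 0, 0, 0, 0, 0, 0, 1, 0, 0, 1, 2, 1, 0, 1, 0, 0, 0, 1, 1, 1, 2]

π[0] = 0
j=1 s[j]='a': π[1]=0 (border '')
j=2 s[j]='a': π[2]=0 (border '')
j=3 s[j]='b': π[3]=0 (border '')
j=4 s[j]='b': π[4]=0 (border '')
j=5 s[j]='a': π[5]=0 (border '')
j=6 s[j]='b': π[6]=0 (border '')
j=7 s[j]='a': π[7]=0 (border '')
j=8 s[j]='c': π[8]=1 (border 'c')
j=9 s[j]='b': k: 1→0; π[9]=0 (border '')
j=10 s[j]='b': π[10]=0 (border '')
j=11 s[j]='c': π[11]=1 (border 'c')
j=12 s[j]='a': π[12]=2 (border 'ca')
j=13 s[j]='c': k: 2→0; π[13]=1 (border 'c')
j=14 s[j]='b': k: 1→0; π[14]=0 (border '')
j=15 s[j]='c': π[15]=1 (border 'c')
j=16 s[j]='b': k: 1→0; π[16]=0 (border '')
j=17 s[j]='a': π[17]=0 (border '')
j=18 s[j]='a': π[18]=0 (border '')
j=19 s[j]='c': π[19]=1 (border 'c')
j=20 s[j]='c': k: 1→0; π[20]=1 (border 'c')
j=21 s[j]='c': k: 1→0; π[21]=1 (border 'c')
j=22 s[j]='a': π[22]=2 (border 'ca')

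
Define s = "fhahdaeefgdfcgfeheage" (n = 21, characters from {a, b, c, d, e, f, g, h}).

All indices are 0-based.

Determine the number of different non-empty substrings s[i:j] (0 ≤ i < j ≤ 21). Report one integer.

sorted suffixes:
  #0 SA[0]=5  'aeefgdfcgfeheage'
  #1 SA[1]=18  'age'
  #2 SA[2]=2  'ahdaeefgdfcgfeheage'
  #3 SA[3]=12  'cgfeheage'
  #4 SA[4]=4  'daeefgdfcgfeheage'
  #5 SA[5]=10  'dfcgfeheage'
  #6 SA[6]=20  'e'
  #7 SA[7]=17  'eage'
  #8 SA[8]=6  'eefgdfcgfeheage'
  #9 SA[9]=7  'efgdfcgfeheage'
  #10 SA[10]=15  'eheage'
  #11 SA[11]=11  'fcgfeheage'
  #12 SA[12]=14  'feheage'
  #13 SA[13]=8  'fgdfcgfeheage'
  #14 SA[14]=0  'fhahdaeefgdfcgfeheage'
  #15 SA[15]=9  'gdfcgfeheage'
  #16 SA[16]=19  'ge'
  #17 SA[17]=13  'gfeheage'
  #18 SA[18]=1  'hahdaeefgdfcgfeheage'
  #19 SA[19]=3  'hdaeefgdfcgfeheage'
  #20 SA[20]=16  'heage'

SA = [5, 18, 2, 12, 4, 10, 20, 17, 6, 7, 15, 11, 14, 8, 0, 9, 19, 13, 1, 3, 16]
rank  pair      lcp
   1  s[5:],s[18:]  1  'a'
   2  s[18:],s[2:]  1  'a'
   3  s[2:],s[12:]  0  ''
   4  s[12:],s[4:]  0  ''
   5  s[4:],s[10:]  1  'd'
   6  s[10:],s[20:]  0  ''
   7  s[20:],s[17:]  1  'e'
   8  s[17:],s[6:]  1  'e'
   9  s[6:],s[7:]  1  'e'
  10  s[7:],s[15:]  1  'e'
  11  s[15:],s[11:]  0  ''
  12  s[11:],s[14:]  1  'f'
  13  s[14:],s[8:]  1  'f'
  14  s[8:],s[0:]  1  'f'
  15  s[0:],s[9:]  0  ''
  16  s[9:],s[19:]  1  'g'
  17  s[19:],s[13:]  1  'g'
  18  s[13:],s[1:]  0  ''
  19  s[1:],s[3:]  1  'h'
  20  s[3:],s[16:]  1  'h'

n(n+1)/2 = 21·22/2 = 231
Σ LCP = 0 + 1 + 1 + 0 + 0 + 1 + 0 + 1 + 1 + 1 + 1 + 0 + 1 + 1 + 1 + 0 + 1 + 1 + 0 + 1 + 1 = 14
distinct = 231 − 14 = 217

217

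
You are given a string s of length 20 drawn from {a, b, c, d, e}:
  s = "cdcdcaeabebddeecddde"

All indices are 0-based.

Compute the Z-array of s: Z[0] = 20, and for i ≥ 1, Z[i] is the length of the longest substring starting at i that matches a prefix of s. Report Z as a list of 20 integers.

Z[0]=20
i=1: fresh scan; Z[1]=0
i=2: fresh scan; Z[2]=3 scan→box=[2,5)
i=3: min(r-i=2, Z[1]=0)=0; Z[3]=0
i=4: min(r-i=1, Z[2]=3)=1; Z[4]=1
i=5: fresh scan; Z[5]=0
i=6: fresh scan; Z[6]=0
i=7: fresh scan; Z[7]=0
i=8: fresh scan; Z[8]=0
i=9: fresh scan; Z[9]=0
i=10: fresh scan; Z[10]=0
i=11: fresh scan; Z[11]=0
i=12: fresh scan; Z[12]=0
i=13: fresh scan; Z[13]=0
i=14: fresh scan; Z[14]=0
i=15: fresh scan; Z[15]=2 scan→box=[15,17)
i=16: min(r-i=1, Z[1]=0)=0; Z[16]=0
i=17: fresh scan; Z[17]=0
i=18: fresh scan; Z[18]=0
i=19: fresh scan; Z[19]=0

[20, 0, 3, 0, 1, 0, 0, 0, 0, 0, 0, 0, 0, 0, 0, 2, 0, 0, 0, 0]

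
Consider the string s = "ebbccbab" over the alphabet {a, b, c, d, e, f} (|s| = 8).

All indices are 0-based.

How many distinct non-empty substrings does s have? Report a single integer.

32

rank | idx | suffix
   0 |   6 | ab
   1 |   7 | b
   2 |   5 | bab
   3 |   1 | bbccbab
   4 |   2 | bccbab
   5 |   4 | cbab
   6 |   3 | ccbab
   7 |   0 | ebbccbab

SA = [6, 7, 5, 1, 2, 4, 3, 0]
rank  pair      lcp
   1  s[6:],s[7:]  0  ''
   2  s[7:],s[5:]  1  'b'
   3  s[5:],s[1:]  1  'b'
   4  s[1:],s[2:]  1  'b'
   5  s[2:],s[4:]  0  ''
   6  s[4:],s[3:]  1  'c'
   7  s[3:],s[0:]  0  ''

n(n+1)/2 = 8·9/2 = 36
Σ LCP = 0 + 0 + 1 + 1 + 1 + 0 + 1 + 0 = 4
distinct = 36 − 4 = 32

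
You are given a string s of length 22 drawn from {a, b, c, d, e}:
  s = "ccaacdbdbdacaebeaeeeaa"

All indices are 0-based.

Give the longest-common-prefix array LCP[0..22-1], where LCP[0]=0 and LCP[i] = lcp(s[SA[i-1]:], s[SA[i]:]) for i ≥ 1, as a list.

[0, 1, 2, 1, 2, 1, 2, 0, 2, 1, 0, 2, 1, 1, 0, 1, 3, 0, 2, 1, 1, 2]

sorted suffixes:
  #0 SA[0]=21  'a'
  #1 SA[1]=20  'aa'
  #2 SA[2]=2  'aacdbdbdacaebeaeeeaa'
  #3 SA[3]=10  'acaebeaeeeaa'
  #4 SA[4]=3  'acdbdbdacaebeaeeeaa'
  #5 SA[5]=12  'aebeaeeeaa'
  #6 SA[6]=16  'aeeeaa'
  #7 SA[7]=8  'bdacaebeaeeeaa'
  #8 SA[8]=6  'bdbdacaebeaeeeaa'
  #9 SA[9]=14  'beaeeeaa'
  #10 SA[10]=1  'caacdbdbdacaebeaeeeaa'
  #11 SA[11]=11  'caebeaeeeaa'
  #12 SA[12]=0  'ccaacdbdbdacaebeaeeeaa'
  #13 SA[13]=4  'cdbdbdacaebeaeeeaa'
  #14 SA[14]=9  'dacaebeaeeeaa'
  #15 SA[15]=7  'dbdacaebeaeeeaa'
  #16 SA[16]=5  'dbdbdacaebeaeeeaa'
  #17 SA[17]=19  'eaa'
  #18 SA[18]=15  'eaeeeaa'
  #19 SA[19]=13  'ebeaeeeaa'
  #20 SA[20]=18  'eeaa'
  #21 SA[21]=17  'eeeaa'

SA = [21, 20, 2, 10, 3, 12, 16, 8, 6, 14, 1, 11, 0, 4, 9, 7, 5, 19, 15, 13, 18, 17]
[i] adj suffixes → lcp
  [1] 21/20 → 1 ('a')
  [2] 20/2 → 2 ('aa')
  [3] 2/10 → 1 ('a')
  [4] 10/3 → 2 ('ac')
  [5] 3/12 → 1 ('a')
  [6] 12/16 → 2 ('ae')
  [7] 16/8 → 0 ('')
  [8] 8/6 → 2 ('bd')
  [9] 6/14 → 1 ('b')
  [10] 14/1 → 0 ('')
  [11] 1/11 → 2 ('ca')
  [12] 11/0 → 1 ('c')
  [13] 0/4 → 1 ('c')
  [14] 4/9 → 0 ('')
  [15] 9/7 → 1 ('d')
  [16] 7/5 → 3 ('dbd')
  [17] 5/19 → 0 ('')
  [18] 19/15 → 2 ('ea')
  [19] 15/13 → 1 ('e')
  [20] 13/18 → 1 ('e')
  [21] 18/17 → 2 ('ee')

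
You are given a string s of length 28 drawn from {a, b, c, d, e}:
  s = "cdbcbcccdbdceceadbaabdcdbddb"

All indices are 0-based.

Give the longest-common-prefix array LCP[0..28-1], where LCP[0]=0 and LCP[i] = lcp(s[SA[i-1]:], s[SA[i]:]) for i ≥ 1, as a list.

[0, 1, 1, 0, 1, 1, 2, 1, 3, 2, 0, 1, 2, 1, 3, 4, 1, 2, 0, 2, 2, 2, 3, 1, 2, 1, 0, 1]

rank | idx | suffix
   0 |  18 | aabdcdbddb
   1 |  19 | abdcdbddb
   2 |  15 | adbaabdcdbddb
   3 |  27 | b
   4 |  17 | baabdcdbddb
   5 |   2 | bcbcccdbdceceadbaabdcdbddb
   6 |   4 | bcccdbdceceadbaabdcdbddb
   7 |  20 | bdcdbddb
   8 |   9 | bdceceadbaabdcdbddb
   9 |  24 | bddb
  10 |   3 | cbcccdbdceceadbaabdcdbddb
  11 |   5 | cccdbdceceadbaabdcdbddb
  12 |   6 | ccdbdceceadbaabdcdbddb
  13 |   0 | cdbcbcccdbdceceadbaabdcdbddb
  14 |   7 | cdbdceceadbaabdcdbddb
  15 |  22 | cdbddb
  16 |  13 | ceadbaabdcdbddb
  17 |  11 | ceceadbaabdcdbddb
  18 |  26 | db
  19 |  16 | dbaabdcdbddb
  20 |   1 | dbcbcccdbdceceadbaabdcdbddb
  21 |   8 | dbdceceadbaabdcdbddb
  22 |  23 | dbddb
  23 |  21 | dcdbddb
  24 |  10 | dceceadbaabdcdbddb
  25 |  25 | ddb
  26 |  14 | eadbaabdcdbddb
  27 |  12 | eceadbaabdcdbddb

SA = [18, 19, 15, 27, 17, 2, 4, 20, 9, 24, 3, 5, 6, 0, 7, 22, 13, 11, 26, 16, 1, 8, 23, 21, 10, 25, 14, 12]
i: (SA[i-1],SA[i]) lcp shared
  1: (18,19) 1 'a'
  2: (19,15) 1 'a'
  3: (15,27) 0 ''
  4: (27,17) 1 'b'
  5: (17,2) 1 'b'
  6: (2,4) 2 'bc'
  7: (4,20) 1 'b'
  8: (20,9) 3 'bdc'
  9: (9,24) 2 'bd'
  10: (24,3) 0 ''
  11: (3,5) 1 'c'
  12: (5,6) 2 'cc'
  13: (6,0) 1 'c'
  14: (0,7) 3 'cdb'
  15: (7,22) 4 'cdbd'
  16: (22,13) 1 'c'
  17: (13,11) 2 'ce'
  18: (11,26) 0 ''
  19: (26,16) 2 'db'
  20: (16,1) 2 'db'
  21: (1,8) 2 'db'
  22: (8,23) 3 'dbd'
  23: (23,21) 1 'd'
  24: (21,10) 2 'dc'
  25: (10,25) 1 'd'
  26: (25,14) 0 ''
  27: (14,12) 1 'e'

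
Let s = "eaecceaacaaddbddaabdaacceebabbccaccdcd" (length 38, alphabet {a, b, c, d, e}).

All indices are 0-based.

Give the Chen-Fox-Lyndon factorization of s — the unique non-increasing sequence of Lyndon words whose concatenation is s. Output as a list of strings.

["e", "aecce", "aacaaddbdd", "aabdaacceebabbccaccdcd"]

emit factor 1: 'e' (i=0, period=1)
emit factor 2: 'aecce' (i=1, period=5)
emit factor 3: 'aacaaddbdd' (i=6, period=10)
emit factor 4: 'aabdaacceebabbccaccdcd' (i=16, period=22)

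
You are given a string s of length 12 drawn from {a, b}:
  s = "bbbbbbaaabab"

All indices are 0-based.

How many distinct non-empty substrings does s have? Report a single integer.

55

sorted suffixes:
  #0 SA[0]=6  'aaabab'
  #1 SA[1]=7  'aabab'
  #2 SA[2]=10  'ab'
  #3 SA[3]=8  'abab'
  #4 SA[4]=11  'b'
  #5 SA[5]=5  'baaabab'
  #6 SA[6]=9  'bab'
  #7 SA[7]=4  'bbaaabab'
  #8 SA[8]=3  'bbbaaabab'
  #9 SA[9]=2  'bbbbaaabab'
  #10 SA[10]=1  'bbbbbaaabab'
  #11 SA[11]=0  'bbbbbbaaabab'

SA = [6, 7, 10, 8, 11, 5, 9, 4, 3, 2, 1, 0]
rank  pair      lcp
   1  s[6:],s[7:]  2  'aa'
   2  s[7:],s[10:]  1  'a'
   3  s[10:],s[8:]  2  'ab'
   4  s[8:],s[11:]  0  ''
   5  s[11:],s[5:]  1  'b'
   6  s[5:],s[9:]  2  'ba'
   7  s[9:],s[4:]  1  'b'
   8  s[4:],s[3:]  2  'bb'
   9  s[3:],s[2:]  3  'bbb'
  10  s[2:],s[1:]  4  'bbbb'
  11  s[1:],s[0:]  5  'bbbbb'

n(n+1)/2 = 12·13/2 = 78
Σ LCP = 0 + 2 + 1 + 2 + 0 + 1 + 2 + 1 + 2 + 3 + 4 + 5 = 23
distinct = 78 − 23 = 55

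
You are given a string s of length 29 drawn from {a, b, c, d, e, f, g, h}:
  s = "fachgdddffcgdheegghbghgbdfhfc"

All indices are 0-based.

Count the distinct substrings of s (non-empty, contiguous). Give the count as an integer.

sorted suffixes:
  #0 SA[0]=1  'achgdddffcgdheegghbghgbdfhfc'
  #1 SA[1]=23  'bdfhfc'
  #2 SA[2]=19  'bghgbdfhfc'
  #3 SA[3]=28  'c'
  #4 SA[4]=10  'cgdheegghbghgbdfhfc'
  #5 SA[5]=2  'chgdddffcgdheegghbghgbdfhfc'
  #6 SA[6]=5  'dddffcgdheegghbghgbdfhfc'
  #7 SA[7]=6  'ddffcgdheegghbghgbdfhfc'
  #8 SA[8]=7  'dffcgdheegghbghgbdfhfc'
  #9 SA[9]=24  'dfhfc'
  #10 SA[10]=12  'dheegghbghgbdfhfc'
  #11 SA[11]=14  'eegghbghgbdfhfc'
  #12 SA[12]=15  'egghbghgbdfhfc'
  #13 SA[13]=0  'fachgdddffcgdheegghbghgbdfhfc'
  #14 SA[14]=27  'fc'
  #15 SA[15]=9  'fcgdheegghbghgbdfhfc'
  #16 SA[16]=8  'ffcgdheegghbghgbdfhfc'
  #17 SA[17]=25  'fhfc'
  #18 SA[18]=22  'gbdfhfc'
  #19 SA[19]=4  'gdddffcgdheegghbghgbdfhfc'
  #20 SA[20]=11  'gdheegghbghgbdfhfc'
  #21 SA[21]=16  'gghbghgbdfhfc'
  #22 SA[22]=17  'ghbghgbdfhfc'
  #23 SA[23]=20  'ghgbdfhfc'
  #24 SA[24]=18  'hbghgbdfhfc'
  #25 SA[25]=13  'heegghbghgbdfhfc'
  #26 SA[26]=26  'hfc'
  #27 SA[27]=21  'hgbdfhfc'
  #28 SA[28]=3  'hgdddffcgdheegghbghgbdfhfc'

SA = [1, 23, 19, 28, 10, 2, 5, 6, 7, 24, 12, 14, 15, 0, 27, 9, 8, 25, 22, 4, 11, 16, 17, 20, 18, 13, 26, 21, 3]
rank  pair      lcp
   1  s[1:],s[23:]  0  ''
   2  s[23:],s[19:]  1  'b'
   3  s[19:],s[28:]  0  ''
   4  s[28:],s[10:]  1  'c'
   5  s[10:],s[2:]  1  'c'
   6  s[2:],s[5:]  0  ''
   7  s[5:],s[6:]  2  'dd'
   8  s[6:],s[7:]  1  'd'
   9  s[7:],s[24:]  2  'df'
  10  s[24:],s[12:]  1  'd'
  11  s[12:],s[14:]  0  ''
  12  s[14:],s[15:]  1  'e'
  13  s[15:],s[0:]  0  ''
  14  s[0:],s[27:]  1  'f'
  15  s[27:],s[9:]  2  'fc'
  16  s[9:],s[8:]  1  'f'
  17  s[8:],s[25:]  1  'f'
  18  s[25:],s[22:]  0  ''
  19  s[22:],s[4:]  1  'g'
  20  s[4:],s[11:]  2  'gd'
  21  s[11:],s[16:]  1  'g'
  22  s[16:],s[17:]  1  'g'
  23  s[17:],s[20:]  2  'gh'
  24  s[20:],s[18:]  0  ''
  25  s[18:],s[13:]  1  'h'
  26  s[13:],s[26:]  1  'h'
  27  s[26:],s[21:]  1  'h'
  28  s[21:],s[3:]  2  'hg'

n(n+1)/2 = 29·30/2 = 435
Σ LCP = 0 + 0 + 1 + 0 + 1 + 1 + 0 + 2 + 1 + 2 + 1 + 0 + 1 + 0 + 1 + 2 + 1 + 1 + 0 + 1 + 2 + 1 + 1 + 2 + 0 + 1 + 1 + 1 + 2 = 27
distinct = 435 − 27 = 408

408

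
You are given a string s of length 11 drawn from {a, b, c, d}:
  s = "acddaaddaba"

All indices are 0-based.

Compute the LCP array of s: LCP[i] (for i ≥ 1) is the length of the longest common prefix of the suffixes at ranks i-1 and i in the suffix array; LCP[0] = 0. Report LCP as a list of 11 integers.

[0, 1, 1, 1, 1, 0, 0, 0, 2, 1, 3]

sorted suffixes:
  #0 SA[0]=10  'a'
  #1 SA[1]=4  'aaddaba'
  #2 SA[2]=8  'aba'
  #3 SA[3]=0  'acddaaddaba'
  #4 SA[4]=5  'addaba'
  #5 SA[5]=9  'ba'
  #6 SA[6]=1  'cddaaddaba'
  #7 SA[7]=3  'daaddaba'
  #8 SA[8]=7  'daba'
  #9 SA[9]=2  'ddaaddaba'
  #10 SA[10]=6  'ddaba'

SA = [10, 4, 8, 0, 5, 9, 1, 3, 7, 2, 6]
[i] adj suffixes → lcp
  [1] 10/4 → 1 ('a')
  [2] 4/8 → 1 ('a')
  [3] 8/0 → 1 ('a')
  [4] 0/5 → 1 ('a')
  [5] 5/9 → 0 ('')
  [6] 9/1 → 0 ('')
  [7] 1/3 → 0 ('')
  [8] 3/7 → 2 ('da')
  [9] 7/2 → 1 ('d')
  [10] 2/6 → 3 ('dda')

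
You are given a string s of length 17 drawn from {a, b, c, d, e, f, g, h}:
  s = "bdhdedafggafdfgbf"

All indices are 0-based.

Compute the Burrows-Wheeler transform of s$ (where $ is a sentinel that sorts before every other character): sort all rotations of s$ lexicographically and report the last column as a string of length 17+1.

rank  rotation            last
    0  $bdhdedafggafdfgbf  f
    1  afdfgbf$bdhdedafgg  g
    2  afggafdfgbf$bdhded  d
    3  bdhdedafggafdfgbf$  $
    4  bf$bdhdedafggafdfg  g
    5  dafggafdfgbf$bdhde  e
    6  dedafggafdfgbf$bdh  h
    7  dfgbf$bdhdedafggaf  f
    8  dhdedafggafdfgbf$b  b
    9  edafggafdfgbf$bdhd  d
   10  f$bdhdedafggafdfgb  b
   11  fdfgbf$bdhdedafgga  a
   12  fgbf$bdhdedafggafd  d
   13  fggafdfgbf$bdhdeda  a
   14  gafdfgbf$bdhdedafg  g
   15  gbf$bdhdedafggafdf  f
   16  ggafdfgbf$bdhdedaf  f
   17  hdedafggafdfgbf$bd  d

fgd$gehfbdbadagffd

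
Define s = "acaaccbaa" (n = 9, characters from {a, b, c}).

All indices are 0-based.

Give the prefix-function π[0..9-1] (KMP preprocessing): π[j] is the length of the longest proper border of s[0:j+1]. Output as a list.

[0, 0, 1, 1, 2, 0, 0, 1, 1]

π[0] = 0
j=1 s[j]='c': π[1]=0 (border '')
j=2 s[j]='a': π[2]=1 (border 'a')
j=3 s[j]='a': k: 1→0; π[3]=1 (border 'a')
j=4 s[j]='c': π[4]=2 (border 'ac')
j=5 s[j]='c': k: 2→0; π[5]=0 (border '')
j=6 s[j]='b': π[6]=0 (border '')
j=7 s[j]='a': π[7]=1 (border 'a')
j=8 s[j]='a': k: 1→0; π[8]=1 (border 'a')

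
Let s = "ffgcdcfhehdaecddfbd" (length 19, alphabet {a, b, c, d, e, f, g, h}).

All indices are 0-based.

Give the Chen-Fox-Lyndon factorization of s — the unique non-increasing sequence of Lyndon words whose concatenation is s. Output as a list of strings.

emit factor 1: 'ffg' (i=0, period=3)
emit factor 2: 'cdcfhehd' (i=3, period=8)
emit factor 3: 'aecddfbd' (i=11, period=8)

["ffg", "cdcfhehd", "aecddfbd"]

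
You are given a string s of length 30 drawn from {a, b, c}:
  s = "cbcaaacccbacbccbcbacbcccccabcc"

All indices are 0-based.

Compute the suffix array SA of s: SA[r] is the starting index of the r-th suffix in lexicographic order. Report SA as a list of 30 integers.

sorted suffixes:
  #0 SA[0]=3  'aaacccbacbccbcbacbcccccabcc'
  #1 SA[1]=4  'aacccbacbccbcbacbcccccabcc'
  #2 SA[2]=26  'abcc'
  #3 SA[3]=10  'acbccbcbacbcccccabcc'
  #4 SA[4]=18  'acbcccccabcc'
  #5 SA[5]=5  'acccbacbccbcbacbcccccabcc'
  #6 SA[6]=9  'bacbccbcbacbcccccabcc'
  #7 SA[7]=17  'bacbcccccabcc'
  #8 SA[8]=1  'bcaaacccbacbccbcbacbcccccabcc'
  #9 SA[9]=15  'bcbacbcccccabcc'
  #10 SA[10]=27  'bcc'
  #11 SA[11]=12  'bccbcbacbcccccabcc'
  #12 SA[12]=20  'bcccccabcc'
  #13 SA[13]=29  'c'
  #14 SA[14]=2  'caaacccbacbccbcbacbcccccabcc'
  #15 SA[15]=25  'cabcc'
  #16 SA[16]=8  'cbacbccbcbacbcccccabcc'
  #17 SA[17]=16  'cbacbcccccabcc'
  #18 SA[18]=0  'cbcaaacccbacbccbcbacbcccccabcc'
  #19 SA[19]=14  'cbcbacbcccccabcc'
  #20 SA[20]=11  'cbccbcbacbcccccabcc'
  #21 SA[21]=19  'cbcccccabcc'
  #22 SA[22]=28  'cc'
  #23 SA[23]=24  'ccabcc'
  #24 SA[24]=7  'ccbacbccbcbacbcccccabcc'
  #25 SA[25]=13  'ccbcbacbcccccabcc'
  #26 SA[26]=23  'cccabcc'
  #27 SA[27]=6  'cccbacbccbcbacbcccccabcc'
  #28 SA[28]=22  'ccccabcc'
  #29 SA[29]=21  'cccccabcc'

[3, 4, 26, 10, 18, 5, 9, 17, 1, 15, 27, 12, 20, 29, 2, 25, 8, 16, 0, 14, 11, 19, 28, 24, 7, 13, 23, 6, 22, 21]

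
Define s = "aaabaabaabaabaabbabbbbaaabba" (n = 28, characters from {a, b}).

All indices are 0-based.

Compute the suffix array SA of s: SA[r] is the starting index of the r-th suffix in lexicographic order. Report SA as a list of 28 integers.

sorted suffixes:
  #0 SA[0]=27  'a'
  #1 SA[1]=0  'aaabaabaabaabaabbabbbbaaabba'
  #2 SA[2]=22  'aaabba'
  #3 SA[3]=1  'aabaabaabaabaabbabbbbaaabba'
  #4 SA[4]=4  'aabaabaabaabbabbbbaaabba'
  #5 SA[5]=7  'aabaabaabbabbbbaaabba'
  #6 SA[6]=10  'aabaabbabbbbaaabba'
  #7 SA[7]=23  'aabba'
  #8 SA[8]=13  'aabbabbbbaaabba'
  #9 SA[9]=2  'abaabaabaabaabbabbbbaaabba'
  #10 SA[10]=5  'abaabaabaabbabbbbaaabba'
  #11 SA[11]=8  'abaabaabbabbbbaaabba'
  #12 SA[12]=11  'abaabbabbbbaaabba'
  #13 SA[13]=24  'abba'
  #14 SA[14]=14  'abbabbbbaaabba'
  #15 SA[15]=17  'abbbbaaabba'
  #16 SA[16]=26  'ba'
  #17 SA[17]=21  'baaabba'
  #18 SA[18]=3  'baabaabaabaabbabbbbaaabba'
  #19 SA[19]=6  'baabaabaabbabbbbaaabba'
  #20 SA[20]=9  'baabaabbabbbbaaabba'
  #21 SA[21]=12  'baabbabbbbaaabba'
  #22 SA[22]=16  'babbbbaaabba'
  #23 SA[23]=25  'bba'
  #24 SA[24]=20  'bbaaabba'
  #25 SA[25]=15  'bbabbbbaaabba'
  #26 SA[26]=19  'bbbaaabba'
  #27 SA[27]=18  'bbbbaaabba'

[27, 0, 22, 1, 4, 7, 10, 23, 13, 2, 5, 8, 11, 24, 14, 17, 26, 21, 3, 6, 9, 12, 16, 25, 20, 15, 19, 18]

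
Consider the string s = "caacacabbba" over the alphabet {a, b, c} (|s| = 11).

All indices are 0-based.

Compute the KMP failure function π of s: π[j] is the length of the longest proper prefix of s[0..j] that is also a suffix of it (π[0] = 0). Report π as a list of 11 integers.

[0, 0, 0, 1, 2, 1, 2, 0, 0, 0, 0]

π[0] = 0
j=1 s[j]='a': π[1]=0 (border '')
j=2 s[j]='a': π[2]=0 (border '')
j=3 s[j]='c': π[3]=1 (border 'c')
j=4 s[j]='a': π[4]=2 (border 'ca')
j=5 s[j]='c': k: 2→0; π[5]=1 (border 'c')
j=6 s[j]='a': π[6]=2 (border 'ca')
j=7 s[j]='b': k: 2→0; π[7]=0 (border '')
j=8 s[j]='b': π[8]=0 (border '')
j=9 s[j]='b': π[9]=0 (border '')
j=10 s[j]='a': π[10]=0 (border '')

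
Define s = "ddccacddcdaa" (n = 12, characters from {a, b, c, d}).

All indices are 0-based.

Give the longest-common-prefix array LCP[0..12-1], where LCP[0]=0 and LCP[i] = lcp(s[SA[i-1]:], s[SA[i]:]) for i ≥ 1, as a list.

sorted suffixes:
  #0 SA[0]=11  'a'
  #1 SA[1]=10  'aa'
  #2 SA[2]=4  'acddcdaa'
  #3 SA[3]=3  'cacddcdaa'
  #4 SA[4]=2  'ccacddcdaa'
  #5 SA[5]=8  'cdaa'
  #6 SA[6]=5  'cddcdaa'
  #7 SA[7]=9  'daa'
  #8 SA[8]=1  'dccacddcdaa'
  #9 SA[9]=7  'dcdaa'
  #10 SA[10]=0  'ddccacddcdaa'
  #11 SA[11]=6  'ddcdaa'

SA = [11, 10, 4, 3, 2, 8, 5, 9, 1, 7, 0, 6]
rank  pair      lcp
   1  s[11:],s[10:]  1  'a'
   2  s[10:],s[4:]  1  'a'
   3  s[4:],s[3:]  0  ''
   4  s[3:],s[2:]  1  'c'
   5  s[2:],s[8:]  1  'c'
   6  s[8:],s[5:]  2  'cd'
   7  s[5:],s[9:]  0  ''
   8  s[9:],s[1:]  1  'd'
   9  s[1:],s[7:]  2  'dc'
  10  s[7:],s[0:]  1  'd'
  11  s[0:],s[6:]  3  'ddc'

[0, 1, 1, 0, 1, 1, 2, 0, 1, 2, 1, 3]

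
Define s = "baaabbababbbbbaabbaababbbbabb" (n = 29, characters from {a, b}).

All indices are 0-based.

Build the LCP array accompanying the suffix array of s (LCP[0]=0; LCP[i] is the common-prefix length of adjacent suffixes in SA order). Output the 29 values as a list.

[0, 2, 3, 5, 1, 7, 2, 3, 4, 3, 5, 0, 1, 3, 4, 2, 3, 4, 6, 1, 2, 5, 3, 4, 2, 4, 3, 5, 4]

sorted suffixes:
  #0 SA[0]=1  'aaabbababbbbbaabbaababbbbabb'
  #1 SA[1]=18  'aababbbbabb'
  #2 SA[2]=14  'aabbaababbbbabb'
  #3 SA[3]=2  'aabbababbbbbaabbaababbbbabb'
  #4 SA[4]=19  'ababbbbabb'
  #5 SA[5]=6  'ababbbbbaabbaababbbbabb'
  #6 SA[6]=26  'abb'
  #7 SA[7]=15  'abbaababbbbabb'
  #8 SA[8]=3  'abbababbbbbaabbaababbbbabb'
  #9 SA[9]=21  'abbbbabb'
  #10 SA[10]=8  'abbbbbaabbaababbbbabb'
  #11 SA[11]=28  'b'
  #12 SA[12]=0  'baaabbababbbbbaabbaababbbbabb'
  #13 SA[13]=17  'baababbbbabb'
  #14 SA[14]=13  'baabbaababbbbabb'
  #15 SA[15]=5  'bababbbbbaabbaababbbbabb'
  #16 SA[16]=25  'babb'
  #17 SA[17]=20  'babbbbabb'
  #18 SA[18]=7  'babbbbbaabbaababbbbabb'
  #19 SA[19]=27  'bb'
  #20 SA[20]=16  'bbaababbbbabb'
  #21 SA[21]=12  'bbaabbaababbbbabb'
  #22 SA[22]=4  'bbababbbbbaabbaababbbbabb'
  #23 SA[23]=24  'bbabb'
  #24 SA[24]=11  'bbbaabbaababbbbabb'
  #25 SA[25]=23  'bbbabb'
  #26 SA[26]=10  'bbbbaabbaababbbbabb'
  #27 SA[27]=22  'bbbbabb'
  #28 SA[28]=9  'bbbbbaabbaababbbbabb'

SA = [1, 18, 14, 2, 19, 6, 26, 15, 3, 21, 8, 28, 0, 17, 13, 5, 25, 20, 7, 27, 16, 12, 4, 24, 11, 23, 10, 22, 9]
rank  pair      lcp
   1  s[1:],s[18:]  2  'aa'
   2  s[18:],s[14:]  3  'aab'
   3  s[14:],s[2:]  5  'aabba'
   4  s[2:],s[19:]  1  'a'
   5  s[19:],s[6:]  7  'ababbbb'
   6  s[6:],s[26:]  2  'ab'
   7  s[26:],s[15:]  3  'abb'
   8  s[15:],s[3:]  4  'abba'
   9  s[3:],s[21:]  3  'abb'
  10  s[21:],s[8:]  5  'abbbb'
  11  s[8:],s[28:]  0  ''
  12  s[28:],s[0:]  1  'b'
  13  s[0:],s[17:]  3  'baa'
  14  s[17:],s[13:]  4  'baab'
  15  s[13:],s[5:]  2  'ba'
  16  s[5:],s[25:]  3  'bab'
  17  s[25:],s[20:]  4  'babb'
  18  s[20:],s[7:]  6  'babbbb'
  19  s[7:],s[27:]  1  'b'
  20  s[27:],s[16:]  2  'bb'
  21  s[16:],s[12:]  5  'bbaab'
  22  s[12:],s[4:]  3  'bba'
  23  s[4:],s[24:]  4  'bbab'
  24  s[24:],s[11:]  2  'bb'
  25  s[11:],s[23:]  4  'bbba'
  26  s[23:],s[10:]  3  'bbb'
  27  s[10:],s[22:]  5  'bbbba'
  28  s[22:],s[9:]  4  'bbbb'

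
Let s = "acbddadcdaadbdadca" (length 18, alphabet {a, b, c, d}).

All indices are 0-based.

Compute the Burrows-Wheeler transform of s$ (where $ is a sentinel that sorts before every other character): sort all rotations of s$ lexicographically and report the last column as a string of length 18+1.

rank  rotation             last
    0  $acbddadcdaadbdadca  a
    1  a$acbddadcdaadbdadc  c
    2  aadbdadca$acbddadcd  d
    3  acbddadcdaadbdadca$  $
    4  adbdadca$acbddadcda  a
    5  adca$acbddadcdaadbd  d
    6  adcdaadbdadca$acbdd  d
    7  bdadca$acbddadcdaad  d
    8  bddadcdaadbdadca$ac  c
    9  ca$acbddadcdaadbdad  d
   10  cbddadcdaadbdadca$a  a
   11  cdaadbdadca$acbddad  d
   12  daadbdadca$acbddadc  c
   13  dadca$acbddadcdaadb  b
   14  dadcdaadbdadca$acbd  d
   15  dbdadca$acbddadcdaa  a
   16  dca$acbddadcdaadbda  a
   17  dcdaadbdadca$acbdda  a
   18  ddadcdaadbdadca$acb  b

acd$adddcdadcbdaaab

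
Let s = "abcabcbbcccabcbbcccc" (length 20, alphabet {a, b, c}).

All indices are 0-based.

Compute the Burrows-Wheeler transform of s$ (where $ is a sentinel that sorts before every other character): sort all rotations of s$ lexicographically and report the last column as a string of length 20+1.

rank  rotation               last
    0  $abcabcbbcccabcbbcccc  c
    1  abcabcbbcccabcbbcccc$  $
    2  abcbbcccabcbbcccc$abc  c
    3  abcbbcccc$abcabcbbccc  c
    4  bbcccabcbbcccc$abcabc  c
    5  bbcccc$abcabcbbcccabc  c
    6  bcabcbbcccabcbbcccc$a  a
    7  bcbbcccabcbbcccc$abca  a
    8  bcbbcccc$abcabcbbccca  a
    9  bcccabcbbcccc$abcabcb  b
   10  bcccc$abcabcbbcccabcb  b
   11  c$abcabcbbcccabcbbccc  c
   12  cabcbbcccabcbbcccc$ab  b
   13  cabcbbcccc$abcabcbbcc  c
   14  cbbcccabcbbcccc$abcab  b
   15  cbbcccc$abcabcbbcccab  b
   16  cc$abcabcbbcccabcbbcc  c
   17  ccabcbbcccc$abcabcbbc  c
   18  ccc$abcabcbbcccabcbbc  c
   19  cccabcbbcccc$abcabcbb  b
   20  cccc$abcabcbbcccabcbb  b

c$ccccaaabbcbcbbcccbb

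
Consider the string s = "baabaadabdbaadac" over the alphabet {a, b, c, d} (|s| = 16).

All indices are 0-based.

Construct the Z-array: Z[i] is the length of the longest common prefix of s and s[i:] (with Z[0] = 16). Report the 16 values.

Z[0]=16
i=1: i≥r, start 0; Z[1]=0
i=2: i≥r, start 0; Z[2]=0
i=3: i≥r, start 0; Z[3]=3 extend→box=[3,6)
i=4: min(r-i=2, Z[1]=0)=0; Z[4]=0
i=5: min(r-i=1, Z[2]=0)=0; Z[5]=0
i=6: i≥r, start 0; Z[6]=0
i=7: i≥r, start 0; Z[7]=0
i=8: i≥r, start 0; Z[8]=1 extend→box=[8,9)
i=9: i≥r, start 0; Z[9]=0
i=10: i≥r, start 0; Z[10]=3 extend→box=[10,13)
i=11: min(r-i=2, Z[1]=0)=0; Z[11]=0
i=12: min(r-i=1, Z[2]=0)=0; Z[12]=0
i=13: i≥r, start 0; Z[13]=0
i=14: i≥r, start 0; Z[14]=0
i=15: i≥r, start 0; Z[15]=0

[16, 0, 0, 3, 0, 0, 0, 0, 1, 0, 3, 0, 0, 0, 0, 0]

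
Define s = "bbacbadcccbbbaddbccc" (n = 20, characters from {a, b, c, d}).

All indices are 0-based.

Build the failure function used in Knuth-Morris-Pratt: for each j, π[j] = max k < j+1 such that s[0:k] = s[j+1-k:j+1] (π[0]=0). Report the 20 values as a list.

π[0] = 0
j=1 s[j]='b': π[1]=1 (border 'b')
j=2 s[j]='a': k: 1→0; π[2]=0 (border '')
j=3 s[j]='c': π[3]=0 (border '')
j=4 s[j]='b': π[4]=1 (border 'b')
j=5 s[j]='a': k: 1→0; π[5]=0 (border '')
j=6 s[j]='d': π[6]=0 (border '')
j=7 s[j]='c': π[7]=0 (border '')
j=8 s[j]='c': π[8]=0 (border '')
j=9 s[j]='c': π[9]=0 (border '')
j=10 s[j]='b': π[10]=1 (border 'b')
j=11 s[j]='b': π[11]=2 (border 'bb')
j=12 s[j]='b': k: 2→1; π[12]=2 (border 'bb')
j=13 s[j]='a': π[13]=3 (border 'bba')
j=14 s[j]='d': k: 3→0; π[14]=0 (border '')
j=15 s[j]='d': π[15]=0 (border '')
j=16 s[j]='b': π[16]=1 (border 'b')
j=17 s[j]='c': k: 1→0; π[17]=0 (border '')
j=18 s[j]='c': π[18]=0 (border '')
j=19 s[j]='c': π[19]=0 (border '')

[0, 1, 0, 0, 1, 0, 0, 0, 0, 0, 1, 2, 2, 3, 0, 0, 1, 0, 0, 0]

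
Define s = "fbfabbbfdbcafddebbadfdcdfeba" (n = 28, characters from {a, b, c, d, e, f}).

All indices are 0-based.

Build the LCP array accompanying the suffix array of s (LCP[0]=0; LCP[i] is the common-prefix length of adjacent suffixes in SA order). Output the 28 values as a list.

[0, 1, 1, 1, 0, 2, 1, 2, 2, 1, 1, 2, 0, 1, 0, 1, 1, 1, 1, 2, 0, 2, 0, 1, 1, 2, 2, 1]

rank | idx | suffix
   0 |  27 | a
   1 |   3 | abbbfdbcafddebbadfdcdfeba
   2 |  18 | adfdcdfeba
   3 |  11 | afddebbadfdcdfeba
   4 |  26 | ba
   5 |  17 | badfdcdfeba
   6 |  16 | bbadfdcdfeba
   7 |   4 | bbbfdbcafddebbadfdcdfeba
   8 |   5 | bbfdbcafddebbadfdcdfeba
   9 |   9 | bcafddebbadfdcdfeba
  10 |   1 | bfabbbfdbcafddebbadfdcdfeba
  11 |   6 | bfdbcafddebbadfdcdfeba
  12 |  10 | cafddebbadfdcdfeba
  13 |  22 | cdfeba
  14 |   8 | dbcafddebbadfdcdfeba
  15 |  21 | dcdfeba
  16 |  13 | ddebbadfdcdfeba
  17 |  14 | debbadfdcdfeba
  18 |  19 | dfdcdfeba
  19 |  23 | dfeba
  20 |  25 | eba
  21 |  15 | ebbadfdcdfeba
  22 |   2 | fabbbfdbcafddebbadfdcdfeba
  23 |   0 | fbfabbbfdbcafddebbadfdcdfeba
  24 |   7 | fdbcafddebbadfdcdfeba
  25 |  20 | fdcdfeba
  26 |  12 | fddebbadfdcdfeba
  27 |  24 | feba

SA = [27, 3, 18, 11, 26, 17, 16, 4, 5, 9, 1, 6, 10, 22, 8, 21, 13, 14, 19, 23, 25, 15, 2, 0, 7, 20, 12, 24]
[i] adj suffixes → lcp
  [1] 27/3 → 1 ('a')
  [2] 3/18 → 1 ('a')
  [3] 18/11 → 1 ('a')
  [4] 11/26 → 0 ('')
  [5] 26/17 → 2 ('ba')
  [6] 17/16 → 1 ('b')
  [7] 16/4 → 2 ('bb')
  [8] 4/5 → 2 ('bb')
  [9] 5/9 → 1 ('b')
  [10] 9/1 → 1 ('b')
  [11] 1/6 → 2 ('bf')
  [12] 6/10 → 0 ('')
  [13] 10/22 → 1 ('c')
  [14] 22/8 → 0 ('')
  [15] 8/21 → 1 ('d')
  [16] 21/13 → 1 ('d')
  [17] 13/14 → 1 ('d')
  [18] 14/19 → 1 ('d')
  [19] 19/23 → 2 ('df')
  [20] 23/25 → 0 ('')
  [21] 25/15 → 2 ('eb')
  [22] 15/2 → 0 ('')
  [23] 2/0 → 1 ('f')
  [24] 0/7 → 1 ('f')
  [25] 7/20 → 2 ('fd')
  [26] 20/12 → 2 ('fd')
  [27] 12/24 → 1 ('f')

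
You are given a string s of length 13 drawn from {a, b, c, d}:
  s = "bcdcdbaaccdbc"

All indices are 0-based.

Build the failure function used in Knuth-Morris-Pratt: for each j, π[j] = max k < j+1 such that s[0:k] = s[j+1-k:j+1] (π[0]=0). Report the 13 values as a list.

π[0] = 0
j=1 s[j]='c': π[1]=0 (border '')
j=2 s[j]='d': π[2]=0 (border '')
j=3 s[j]='c': π[3]=0 (border '')
j=4 s[j]='d': π[4]=0 (border '')
j=5 s[j]='b': π[5]=1 (border 'b')
j=6 s[j]='a': k: 1→0; π[6]=0 (border '')
j=7 s[j]='a': π[7]=0 (border '')
j=8 s[j]='c': π[8]=0 (border '')
j=9 s[j]='c': π[9]=0 (border '')
j=10 s[j]='d': π[10]=0 (border '')
j=11 s[j]='b': π[11]=1 (border 'b')
j=12 s[j]='c': π[12]=2 (border 'bc')

[0, 0, 0, 0, 0, 1, 0, 0, 0, 0, 0, 1, 2]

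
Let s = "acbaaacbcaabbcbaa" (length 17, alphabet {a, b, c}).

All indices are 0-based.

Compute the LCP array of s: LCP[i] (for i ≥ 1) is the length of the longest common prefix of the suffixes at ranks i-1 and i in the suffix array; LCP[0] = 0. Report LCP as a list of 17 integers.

sorted suffixes:
  #0 SA[0]=16  'a'
  #1 SA[1]=15  'aa'
  #2 SA[2]=3  'aaacbcaabbcbaa'
  #3 SA[3]=9  'aabbcbaa'
  #4 SA[4]=4  'aacbcaabbcbaa'
  #5 SA[5]=10  'abbcbaa'
  #6 SA[6]=0  'acbaaacbcaabbcbaa'
  #7 SA[7]=5  'acbcaabbcbaa'
  #8 SA[8]=14  'baa'
  #9 SA[9]=2  'baaacbcaabbcbaa'
  #10 SA[10]=11  'bbcbaa'
  #11 SA[11]=7  'bcaabbcbaa'
  #12 SA[12]=12  'bcbaa'
  #13 SA[13]=8  'caabbcbaa'
  #14 SA[14]=13  'cbaa'
  #15 SA[15]=1  'cbaaacbcaabbcbaa'
  #16 SA[16]=6  'cbcaabbcbaa'

SA = [16, 15, 3, 9, 4, 10, 0, 5, 14, 2, 11, 7, 12, 8, 13, 1, 6]
i: (SA[i-1],SA[i]) lcp shared
  1: (16,15) 1 'a'
  2: (15,3) 2 'aa'
  3: (3,9) 2 'aa'
  4: (9,4) 2 'aa'
  5: (4,10) 1 'a'
  6: (10,0) 1 'a'
  7: (0,5) 3 'acb'
  8: (5,14) 0 ''
  9: (14,2) 3 'baa'
  10: (2,11) 1 'b'
  11: (11,7) 1 'b'
  12: (7,12) 2 'bc'
  13: (12,8) 0 ''
  14: (8,13) 1 'c'
  15: (13,1) 4 'cbaa'
  16: (1,6) 2 'cb'

[0, 1, 2, 2, 2, 1, 1, 3, 0, 3, 1, 1, 2, 0, 1, 4, 2]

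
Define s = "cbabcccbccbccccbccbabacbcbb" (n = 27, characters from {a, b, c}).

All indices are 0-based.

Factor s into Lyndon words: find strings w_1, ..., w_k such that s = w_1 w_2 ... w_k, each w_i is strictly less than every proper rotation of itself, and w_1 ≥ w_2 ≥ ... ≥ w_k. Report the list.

["c", "b", "abcccbccbccccbccb", "abacbcbb"]

emit factor 1: 'c' (i=0, period=1)
emit factor 2: 'b' (i=1, period=1)
emit factor 3: 'abcccbccbccccbccb' (i=2, period=17)
emit factor 4: 'abacbcbb' (i=19, period=8)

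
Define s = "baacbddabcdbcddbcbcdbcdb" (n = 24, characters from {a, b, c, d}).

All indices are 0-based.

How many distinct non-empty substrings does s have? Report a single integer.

sorted suffixes:
  #0 SA[0]=1  'aacbddabcdbcddbcbcdbcdb'
  #1 SA[1]=7  'abcdbcddbcbcdbcdb'
  #2 SA[2]=2  'acbddabcdbcddbcbcdbcdb'
  #3 SA[3]=23  'b'
  #4 SA[4]=0  'baacbddabcdbcddbcbcdbcdb'
  #5 SA[5]=15  'bcbcdbcdb'
  #6 SA[6]=20  'bcdb'
  #7 SA[7]=17  'bcdbcdb'
  #8 SA[8]=8  'bcdbcddbcbcdbcdb'
  #9 SA[9]=11  'bcddbcbcdbcdb'
  #10 SA[10]=4  'bddabcdbcddbcbcdbcdb'
  #11 SA[11]=16  'cbcdbcdb'
  #12 SA[12]=3  'cbddabcdbcddbcbcdbcdb'
  #13 SA[13]=21  'cdb'
  #14 SA[14]=18  'cdbcdb'
  #15 SA[15]=9  'cdbcddbcbcdbcdb'
  #16 SA[16]=12  'cddbcbcdbcdb'
  #17 SA[17]=6  'dabcdbcddbcbcdbcdb'
  #18 SA[18]=22  'db'
  #19 SA[19]=14  'dbcbcdbcdb'
  #20 SA[20]=19  'dbcdb'
  #21 SA[21]=10  'dbcddbcbcdbcdb'
  #22 SA[22]=5  'ddabcdbcddbcbcdbcdb'
  #23 SA[23]=13  'ddbcbcdbcdb'

SA = [1, 7, 2, 23, 0, 15, 20, 17, 8, 11, 4, 16, 3, 21, 18, 9, 12, 6, 22, 14, 19, 10, 5, 13]
i: (SA[i-1],SA[i]) lcp shared
  1: (1,7) 1 'a'
  2: (7,2) 1 'a'
  3: (2,23) 0 ''
  4: (23,0) 1 'b'
  5: (0,15) 1 'b'
  6: (15,20) 2 'bc'
  7: (20,17) 4 'bcdb'
  8: (17,8) 6 'bcdbcd'
  9: (8,11) 3 'bcd'
  10: (11,4) 1 'b'
  11: (4,16) 0 ''
  12: (16,3) 2 'cb'
  13: (3,21) 1 'c'
  14: (21,18) 3 'cdb'
  15: (18,9) 5 'cdbcd'
  16: (9,12) 2 'cd'
  17: (12,6) 0 ''
  18: (6,22) 1 'd'
  19: (22,14) 2 'db'
  20: (14,19) 3 'dbc'
  21: (19,10) 4 'dbcd'
  22: (10,5) 1 'd'
  23: (5,13) 2 'dd'

n(n+1)/2 = 24·25/2 = 300
Σ LCP = 0 + 1 + 1 + 0 + 1 + 1 + 2 + 4 + 6 + 3 + 1 + 0 + 2 + 1 + 3 + 5 + 2 + 0 + 1 + 2 + 3 + 4 + 1 + 2 = 46
distinct = 300 − 46 = 254

254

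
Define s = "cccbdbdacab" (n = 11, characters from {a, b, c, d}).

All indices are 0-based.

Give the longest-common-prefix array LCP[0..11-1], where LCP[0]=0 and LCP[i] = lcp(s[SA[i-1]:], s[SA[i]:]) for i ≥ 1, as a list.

[0, 1, 0, 1, 2, 0, 1, 1, 2, 0, 1]

rank→(start, suffix):
  0 → (9, 'ab')
  1 → (7, 'acab')
  2 → (10, 'b')
  3 → (5, 'bdacab')
  4 → (3, 'bdbdacab')
  5 → (8, 'cab')
  6 → (2, 'cbdbdacab')
  7 → (1, 'ccbdbdacab')
  8 → (0, 'cccbdbdacab')
  9 → (6, 'dacab')
  10 → (4, 'dbdacab')

SA = [9, 7, 10, 5, 3, 8, 2, 1, 0, 6, 4]
i: (SA[i-1],SA[i]) lcp shared
  1: (9,7) 1 'a'
  2: (7,10) 0 ''
  3: (10,5) 1 'b'
  4: (5,3) 2 'bd'
  5: (3,8) 0 ''
  6: (8,2) 1 'c'
  7: (2,1) 1 'c'
  8: (1,0) 2 'cc'
  9: (0,6) 0 ''
  10: (6,4) 1 'd'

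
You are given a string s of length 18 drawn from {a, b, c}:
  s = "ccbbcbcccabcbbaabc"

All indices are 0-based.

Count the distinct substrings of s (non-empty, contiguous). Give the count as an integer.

rank | idx | suffix
   0 |  14 | aabc
   1 |  15 | abc
   2 |   9 | abcbbaabc
   3 |  13 | baabc
   4 |  12 | bbaabc
   5 |   2 | bbcbcccabcbbaabc
   6 |  16 | bc
   7 |  10 | bcbbaabc
   8 |   3 | bcbcccabcbbaabc
   9 |   5 | bcccabcbbaabc
  10 |  17 | c
  11 |   8 | cabcbbaabc
  12 |  11 | cbbaabc
  13 |   1 | cbbcbcccabcbbaabc
  14 |   4 | cbcccabcbbaabc
  15 |   7 | ccabcbbaabc
  16 |   0 | ccbbcbcccabcbbaabc
  17 |   6 | cccabcbbaabc

SA = [14, 15, 9, 13, 12, 2, 16, 10, 3, 5, 17, 8, 11, 1, 4, 7, 0, 6]
[i] adj suffixes → lcp
  [1] 14/15 → 1 ('a')
  [2] 15/9 → 3 ('abc')
  [3] 9/13 → 0 ('')
  [4] 13/12 → 1 ('b')
  [5] 12/2 → 2 ('bb')
  [6] 2/16 → 1 ('b')
  [7] 16/10 → 2 ('bc')
  [8] 10/3 → 3 ('bcb')
  [9] 3/5 → 2 ('bc')
  [10] 5/17 → 0 ('')
  [11] 17/8 → 1 ('c')
  [12] 8/11 → 1 ('c')
  [13] 11/1 → 3 ('cbb')
  [14] 1/4 → 2 ('cb')
  [15] 4/7 → 1 ('c')
  [16] 7/0 → 2 ('cc')
  [17] 0/6 → 2 ('cc')

n(n+1)/2 = 18·19/2 = 171
Σ LCP = 0 + 1 + 3 + 0 + 1 + 2 + 1 + 2 + 3 + 2 + 0 + 1 + 1 + 3 + 2 + 1 + 2 + 2 = 27
distinct = 171 − 27 = 144

144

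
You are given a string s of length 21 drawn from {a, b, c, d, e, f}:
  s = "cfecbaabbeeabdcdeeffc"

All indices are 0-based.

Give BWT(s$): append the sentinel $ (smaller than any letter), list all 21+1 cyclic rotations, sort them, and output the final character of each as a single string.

cbaecaabfed$bcefbdefce

rank  rotation                last
    0  $cfecbaabbeeabdcdeeffc  c
    1  aabbeeabdcdeeffc$cfecb  b
    2  abbeeabdcdeeffc$cfecba  a
    3  abdcdeeffc$cfecbaabbee  e
    4  baabbeeabdcdeeffc$cfec  c
    5  bbeeabdcdeeffc$cfecbaa  a
    6  bdcdeeffc$cfecbaabbeea  a
    7  beeabdcdeeffc$cfecbaab  b
    8  c$cfecbaabbeeabdcdeeff  f
    9  cbaabbeeabdcdeeffc$cfe  e
   10  cdeeffc$cfecbaabbeeabd  d
   11  cfecbaabbeeabdcdeeffc$  $
   12  dcdeeffc$cfecbaabbeeab  b
   13  deeffc$cfecbaabbeeabdc  c
   14  eabdcdeeffc$cfecbaabbe  e
   15  ecbaabbeeabdcdeeffc$cf  f
   16  eeabdcdeeffc$cfecbaabb  b
   17  eeffc$cfecbaabbeeabdcd  d
   18  effc$cfecbaabbeeabdcde  e
   19  fc$cfecbaabbeeabdcdeef  f
   20  fecbaabbeeabdcdeeffc$c  c
   21  ffc$cfecbaabbeeabdcdee  e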